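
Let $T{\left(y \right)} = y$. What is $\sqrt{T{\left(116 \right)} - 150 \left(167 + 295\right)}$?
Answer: $8 i \sqrt{1081} \approx 263.03 i$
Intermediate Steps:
$\sqrt{T{\left(116 \right)} - 150 \left(167 + 295\right)} = \sqrt{116 - 150 \left(167 + 295\right)} = \sqrt{116 - 69300} = \sqrt{-69184} = 8 i \sqrt{1081}$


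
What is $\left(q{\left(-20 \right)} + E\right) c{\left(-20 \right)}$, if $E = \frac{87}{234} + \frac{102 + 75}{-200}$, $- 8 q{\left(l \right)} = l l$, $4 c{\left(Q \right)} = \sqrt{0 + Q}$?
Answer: $- \frac{394003 i \sqrt{5}}{15600} \approx - 56.475 i$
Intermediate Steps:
$c{\left(Q \right)} = \frac{\sqrt{Q}}{4}$ ($c{\left(Q \right)} = \frac{\sqrt{0 + Q}}{4} = \frac{\sqrt{Q}}{4}$)
$q{\left(l \right)} = - \frac{l^{2}}{8}$ ($q{\left(l \right)} = - \frac{l l}{8} = - \frac{l^{2}}{8}$)
$E = - \frac{4003}{7800}$ ($E = 87 \cdot \frac{1}{234} + 177 \left(- \frac{1}{200}\right) = \frac{29}{78} - \frac{177}{200} = - \frac{4003}{7800} \approx -0.51321$)
$\left(q{\left(-20 \right)} + E\right) c{\left(-20 \right)} = \left(- \frac{\left(-20\right)^{2}}{8} - \frac{4003}{7800}\right) \frac{\sqrt{-20}}{4} = \left(\left(- \frac{1}{8}\right) 400 - \frac{4003}{7800}\right) \frac{2 i \sqrt{5}}{4} = \left(-50 - \frac{4003}{7800}\right) \frac{i \sqrt{5}}{2} = - \frac{394003 \frac{i \sqrt{5}}{2}}{7800} = - \frac{394003 i \sqrt{5}}{15600}$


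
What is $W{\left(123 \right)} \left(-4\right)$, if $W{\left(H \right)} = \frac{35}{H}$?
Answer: $- \frac{140}{123} \approx -1.1382$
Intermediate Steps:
$W{\left(123 \right)} \left(-4\right) = \frac{35}{123} \left(-4\right) = - \frac{140}{123}$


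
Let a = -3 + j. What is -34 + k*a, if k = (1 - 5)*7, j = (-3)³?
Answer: 806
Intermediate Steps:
j = -27
k = -28 (k = -4*7 = -28)
a = -30 (a = -3 - 27 = -30)
-34 + k*a = -34 - 28*(-30) = -34 + 840 = 806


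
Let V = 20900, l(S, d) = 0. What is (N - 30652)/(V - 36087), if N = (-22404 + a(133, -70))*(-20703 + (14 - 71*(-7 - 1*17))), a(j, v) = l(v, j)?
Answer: -425309288/15187 ≈ -28005.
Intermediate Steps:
a(j, v) = 0
N = 425339940 (N = (-22404 + 0)*(-20703 + (14 - 71*(-7 - 1*17))) = -22404*(-20703 + (14 - 71*(-7 - 17))) = -22404*(-20703 + (14 - 71*(-24))) = -22404*(-20703 + (14 + 1704)) = -22404*(-20703 + 1718) = -22404*(-18985) = 425339940)
(N - 30652)/(V - 36087) = (425339940 - 30652)/(20900 - 36087) = 425309288/(-15187) = 425309288*(-1/15187) = -425309288/15187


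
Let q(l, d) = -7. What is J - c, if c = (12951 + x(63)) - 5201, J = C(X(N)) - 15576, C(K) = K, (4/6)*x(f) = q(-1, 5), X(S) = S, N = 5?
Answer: -46621/2 ≈ -23311.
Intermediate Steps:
x(f) = -21/2 (x(f) = (3/2)*(-7) = -21/2)
J = -15571 (J = 5 - 15576 = -15571)
c = 15479/2 (c = (12951 - 21/2) - 5201 = 25881/2 - 5201 = 15479/2 ≈ 7739.5)
J - c = -15571 - 1*15479/2 = -15571 - 15479/2 = -46621/2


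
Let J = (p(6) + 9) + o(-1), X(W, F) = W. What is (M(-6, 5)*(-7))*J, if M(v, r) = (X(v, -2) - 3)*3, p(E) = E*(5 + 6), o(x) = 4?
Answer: 14931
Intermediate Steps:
p(E) = 11*E (p(E) = E*11 = 11*E)
M(v, r) = -9 + 3*v (M(v, r) = (v - 3)*3 = (-3 + v)*3 = -9 + 3*v)
J = 79 (J = (11*6 + 9) + 4 = (66 + 9) + 4 = 75 + 4 = 79)
(M(-6, 5)*(-7))*J = ((-9 + 3*(-6))*(-7))*79 = ((-9 - 18)*(-7))*79 = -27*(-7)*79 = 189*79 = 14931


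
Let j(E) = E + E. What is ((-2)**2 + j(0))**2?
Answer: 16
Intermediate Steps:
j(E) = 2*E
((-2)**2 + j(0))**2 = ((-2)**2 + 2*0)**2 = (4 + 0)**2 = 4**2 = 16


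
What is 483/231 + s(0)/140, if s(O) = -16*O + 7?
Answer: 471/220 ≈ 2.1409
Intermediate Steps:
s(O) = 7 - 16*O
483/231 + s(0)/140 = 483/231 + (7 - 16*0)/140 = 483*(1/231) + (7 + 0)*(1/140) = 23/11 + 7*(1/140) = 23/11 + 1/20 = 471/220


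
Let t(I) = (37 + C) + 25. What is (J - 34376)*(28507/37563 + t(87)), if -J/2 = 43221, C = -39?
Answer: -107824749008/37563 ≈ -2.8705e+6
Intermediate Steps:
J = -86442 (J = -2*43221 = -86442)
t(I) = 23 (t(I) = (37 - 39) + 25 = -2 + 25 = 23)
(J - 34376)*(28507/37563 + t(87)) = (-86442 - 34376)*(28507/37563 + 23) = -120818*(28507*(1/37563) + 23) = -120818*(28507/37563 + 23) = -120818*892456/37563 = -107824749008/37563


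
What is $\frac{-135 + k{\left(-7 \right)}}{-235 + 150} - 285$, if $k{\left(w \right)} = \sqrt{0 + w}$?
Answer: $- \frac{4818}{17} - \frac{i \sqrt{7}}{85} \approx -283.41 - 0.031126 i$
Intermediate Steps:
$k{\left(w \right)} = \sqrt{w}$
$\frac{-135 + k{\left(-7 \right)}}{-235 + 150} - 285 = \frac{-135 + \sqrt{-7}}{-235 + 150} - 285 = \frac{-135 + i \sqrt{7}}{-85} - 285 = \left(-135 + i \sqrt{7}\right) \left(- \frac{1}{85}\right) - 285 = \left(\frac{27}{17} - \frac{i \sqrt{7}}{85}\right) - 285 = - \frac{4818}{17} - \frac{i \sqrt{7}}{85}$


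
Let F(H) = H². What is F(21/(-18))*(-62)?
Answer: -1519/18 ≈ -84.389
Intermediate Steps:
F(21/(-18))*(-62) = (21/(-18))²*(-62) = (21*(-1/18))²*(-62) = (-7/6)²*(-62) = (49/36)*(-62) = -1519/18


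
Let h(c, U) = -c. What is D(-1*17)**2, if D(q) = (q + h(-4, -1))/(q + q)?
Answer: 169/1156 ≈ 0.14619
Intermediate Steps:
D(q) = (4 + q)/(2*q) (D(q) = (q - 1*(-4))/(q + q) = (q + 4)/((2*q)) = (4 + q)*(1/(2*q)) = (4 + q)/(2*q))
D(-1*17)**2 = ((4 - 1*17)/(2*((-1*17))))**2 = ((1/2)*(4 - 17)/(-17))**2 = ((1/2)*(-1/17)*(-13))**2 = (13/34)**2 = 169/1156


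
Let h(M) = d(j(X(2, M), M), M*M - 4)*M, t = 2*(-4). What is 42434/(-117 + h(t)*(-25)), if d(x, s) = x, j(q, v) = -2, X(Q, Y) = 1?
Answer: -42434/517 ≈ -82.077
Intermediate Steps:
t = -8
h(M) = -2*M
42434/(-117 + h(t)*(-25)) = 42434/(-117 - 2*(-8)*(-25)) = 42434/(-117 + 16*(-25)) = 42434/(-117 - 400) = 42434/(-517) = 42434*(-1/517) = -42434/517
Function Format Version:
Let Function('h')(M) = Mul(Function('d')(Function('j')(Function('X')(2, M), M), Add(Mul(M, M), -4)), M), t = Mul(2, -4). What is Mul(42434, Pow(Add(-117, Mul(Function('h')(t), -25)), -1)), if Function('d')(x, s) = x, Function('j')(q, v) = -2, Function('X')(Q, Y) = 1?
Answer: Rational(-42434, 517) ≈ -82.077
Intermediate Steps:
t = -8
Function('h')(M) = Mul(-2, M)
Mul(42434, Pow(Add(-117, Mul(Function('h')(t), -25)), -1)) = Mul(42434, Pow(Add(-117, Mul(Mul(-2, -8), -25)), -1)) = Mul(42434, Pow(Add(-117, Mul(16, -25)), -1)) = Mul(42434, Pow(Add(-117, -400), -1)) = Mul(42434, Pow(-517, -1)) = Mul(42434, Rational(-1, 517)) = Rational(-42434, 517)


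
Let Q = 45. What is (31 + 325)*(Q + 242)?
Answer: 102172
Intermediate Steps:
(31 + 325)*(Q + 242) = (31 + 325)*(45 + 242) = 356*287 = 102172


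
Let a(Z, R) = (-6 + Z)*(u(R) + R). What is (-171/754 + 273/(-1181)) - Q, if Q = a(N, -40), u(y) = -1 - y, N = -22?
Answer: -25341065/890474 ≈ -28.458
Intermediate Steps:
a(Z, R) = 6 - Z (a(Z, R) = (-6 + Z)*((-1 - R) + R) = (-6 + Z)*(-1) = 6 - Z)
Q = 28 (Q = 6 - 1*(-22) = 6 + 22 = 28)
(-171/754 + 273/(-1181)) - Q = (-171/754 + 273/(-1181)) - 1*28 = (-171*1/754 + 273*(-1/1181)) - 28 = (-171/754 - 273/1181) - 28 = -407793/890474 - 28 = -25341065/890474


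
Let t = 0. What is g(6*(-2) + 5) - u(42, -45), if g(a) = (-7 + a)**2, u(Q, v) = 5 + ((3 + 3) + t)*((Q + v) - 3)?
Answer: 227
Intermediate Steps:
u(Q, v) = -13 + 6*Q + 6*v (u(Q, v) = 5 + ((3 + 3) + 0)*((Q + v) - 3) = 5 + (6 + 0)*(-3 + Q + v) = 5 + 6*(-3 + Q + v) = 5 + (-18 + 6*Q + 6*v) = -13 + 6*Q + 6*v)
g(6*(-2) + 5) - u(42, -45) = (-7 + (6*(-2) + 5))**2 - (-13 + 6*42 + 6*(-45)) = (-7 + (-12 + 5))**2 - (-13 + 252 - 270) = (-7 - 7)**2 - 1*(-31) = (-14)**2 + 31 = 196 + 31 = 227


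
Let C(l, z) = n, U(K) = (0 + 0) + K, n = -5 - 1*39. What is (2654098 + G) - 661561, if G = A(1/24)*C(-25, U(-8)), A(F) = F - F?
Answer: 1992537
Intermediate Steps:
n = -44 (n = -5 - 39 = -44)
A(F) = 0
U(K) = K (U(K) = 0 + K = K)
C(l, z) = -44
G = 0 (G = 0*(-44) = 0)
(2654098 + G) - 661561 = (2654098 + 0) - 661561 = 2654098 - 661561 = 1992537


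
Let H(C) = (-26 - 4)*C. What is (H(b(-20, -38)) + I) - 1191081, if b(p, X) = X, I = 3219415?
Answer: 2029474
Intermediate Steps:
H(C) = -30*C
(H(b(-20, -38)) + I) - 1191081 = (-30*(-38) + 3219415) - 1191081 = (1140 + 3219415) - 1191081 = 3220555 - 1191081 = 2029474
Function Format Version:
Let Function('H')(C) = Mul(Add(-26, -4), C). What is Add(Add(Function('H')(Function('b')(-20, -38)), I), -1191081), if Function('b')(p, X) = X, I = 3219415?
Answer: 2029474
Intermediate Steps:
Function('H')(C) = Mul(-30, C)
Add(Add(Function('H')(Function('b')(-20, -38)), I), -1191081) = Add(Add(Mul(-30, -38), 3219415), -1191081) = Add(Add(1140, 3219415), -1191081) = Add(3220555, -1191081) = 2029474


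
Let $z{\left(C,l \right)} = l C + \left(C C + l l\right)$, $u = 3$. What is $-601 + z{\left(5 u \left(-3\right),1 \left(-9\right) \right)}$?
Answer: $1910$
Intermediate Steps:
$z{\left(C,l \right)} = C^{2} + l^{2} + C l$ ($z{\left(C,l \right)} = C l + \left(C^{2} + l^{2}\right) = C^{2} + l^{2} + C l$)
$-601 + z{\left(5 u \left(-3\right),1 \left(-9\right) \right)} = -601 + \left(\left(5 \cdot 3 \left(-3\right)\right)^{2} + \left(1 \left(-9\right)\right)^{2} + 5 \cdot 3 \left(-3\right) 1 \left(-9\right)\right) = -601 + \left(\left(15 \left(-3\right)\right)^{2} + \left(-9\right)^{2} + 15 \left(-3\right) \left(-9\right)\right) = -601 + \left(\left(-45\right)^{2} + 81 - -405\right) = -601 + \left(2025 + 81 + 405\right) = -601 + 2511 = 1910$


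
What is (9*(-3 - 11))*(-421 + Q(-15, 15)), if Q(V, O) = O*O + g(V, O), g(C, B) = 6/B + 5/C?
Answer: 123438/5 ≈ 24688.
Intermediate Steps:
g(C, B) = 5/C + 6/B
Q(V, O) = O² + 5/V + 6/O (Q(V, O) = O*O + (5/V + 6/O) = O² + (5/V + 6/O) = O² + 5/V + 6/O)
(9*(-3 - 11))*(-421 + Q(-15, 15)) = (9*(-3 - 11))*(-421 + (15² + 5/(-15) + 6/15)) = (9*(-14))*(-421 + (225 + 5*(-1/15) + 6*(1/15))) = -126*(-421 + (225 - ⅓ + ⅖)) = -126*(-421 + 3376/15) = -126*(-2939/15) = 123438/5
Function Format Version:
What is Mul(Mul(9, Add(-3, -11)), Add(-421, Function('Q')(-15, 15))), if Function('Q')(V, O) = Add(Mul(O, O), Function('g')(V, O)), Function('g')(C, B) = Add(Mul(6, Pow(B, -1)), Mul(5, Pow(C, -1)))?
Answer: Rational(123438, 5) ≈ 24688.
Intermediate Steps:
Function('g')(C, B) = Add(Mul(5, Pow(C, -1)), Mul(6, Pow(B, -1)))
Function('Q')(V, O) = Add(Pow(O, 2), Mul(5, Pow(V, -1)), Mul(6, Pow(O, -1))) (Function('Q')(V, O) = Add(Mul(O, O), Add(Mul(5, Pow(V, -1)), Mul(6, Pow(O, -1)))) = Add(Pow(O, 2), Add(Mul(5, Pow(V, -1)), Mul(6, Pow(O, -1)))) = Add(Pow(O, 2), Mul(5, Pow(V, -1)), Mul(6, Pow(O, -1))))
Mul(Mul(9, Add(-3, -11)), Add(-421, Function('Q')(-15, 15))) = Mul(Mul(9, Add(-3, -11)), Add(-421, Add(Pow(15, 2), Mul(5, Pow(-15, -1)), Mul(6, Pow(15, -1))))) = Mul(Mul(9, -14), Add(-421, Add(225, Mul(5, Rational(-1, 15)), Mul(6, Rational(1, 15))))) = Mul(-126, Add(-421, Add(225, Rational(-1, 3), Rational(2, 5)))) = Mul(-126, Add(-421, Rational(3376, 15))) = Mul(-126, Rational(-2939, 15)) = Rational(123438, 5)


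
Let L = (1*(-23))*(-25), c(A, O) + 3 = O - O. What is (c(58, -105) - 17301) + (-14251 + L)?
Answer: -30980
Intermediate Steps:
c(A, O) = -3 (c(A, O) = -3 + (O - O) = -3 + 0 = -3)
L = 575 (L = -23*(-25) = 575)
(c(58, -105) - 17301) + (-14251 + L) = (-3 - 17301) + (-14251 + 575) = -17304 - 13676 = -30980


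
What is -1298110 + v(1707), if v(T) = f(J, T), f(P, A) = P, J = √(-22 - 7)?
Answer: -1298110 + I*√29 ≈ -1.2981e+6 + 5.3852*I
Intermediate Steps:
J = I*√29 (J = √(-29) = I*√29 ≈ 5.3852*I)
v(T) = I*√29
-1298110 + v(1707) = -1298110 + I*√29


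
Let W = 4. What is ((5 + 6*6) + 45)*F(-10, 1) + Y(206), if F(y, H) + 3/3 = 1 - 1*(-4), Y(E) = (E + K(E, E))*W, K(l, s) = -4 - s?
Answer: 328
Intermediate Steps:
Y(E) = -16 (Y(E) = (E + (-4 - E))*4 = -4*4 = -16)
F(y, H) = 4 (F(y, H) = -1 + (1 - 1*(-4)) = -1 + (1 + 4) = -1 + 5 = 4)
((5 + 6*6) + 45)*F(-10, 1) + Y(206) = ((5 + 6*6) + 45)*4 - 16 = ((5 + 36) + 45)*4 - 16 = (41 + 45)*4 - 16 = 86*4 - 16 = 344 - 16 = 328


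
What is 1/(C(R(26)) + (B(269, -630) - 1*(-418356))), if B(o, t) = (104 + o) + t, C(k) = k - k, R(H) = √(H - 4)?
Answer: 1/418099 ≈ 2.3918e-6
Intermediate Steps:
R(H) = √(-4 + H)
C(k) = 0
B(o, t) = 104 + o + t
1/(C(R(26)) + (B(269, -630) - 1*(-418356))) = 1/(0 + ((104 + 269 - 630) - 1*(-418356))) = 1/(0 + (-257 + 418356)) = 1/(0 + 418099) = 1/418099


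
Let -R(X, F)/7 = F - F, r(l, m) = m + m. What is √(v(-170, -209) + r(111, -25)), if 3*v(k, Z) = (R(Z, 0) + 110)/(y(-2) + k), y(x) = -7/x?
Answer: I*√5568870/333 ≈ 7.0866*I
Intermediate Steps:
r(l, m) = 2*m
R(X, F) = 0 (R(X, F) = -7*(F - F) = -7*0 = 0)
v(k, Z) = 110/(3*(7/2 + k)) (v(k, Z) = ((0 + 110)/(-7/(-2) + k))/3 = (110/(-7*(-½) + k))/3 = (110/(7/2 + k))/3 = 110/(3*(7/2 + k)))
√(v(-170, -209) + r(111, -25)) = √(220/(3*(7 + 2*(-170))) + 2*(-25)) = √(220/(3*(7 - 340)) - 50) = √((220/3)/(-333) - 50) = √((220/3)*(-1/333) - 50) = √(-220/999 - 50) = √(-50170/999) = I*√5568870/333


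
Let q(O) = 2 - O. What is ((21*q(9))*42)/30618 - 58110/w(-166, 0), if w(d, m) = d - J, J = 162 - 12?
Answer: 7052623/38394 ≈ 183.69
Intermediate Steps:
J = 150
w(d, m) = -150 + d (w(d, m) = d - 1*150 = d - 150 = -150 + d)
((21*q(9))*42)/30618 - 58110/w(-166, 0) = ((21*(2 - 1*9))*42)/30618 - 58110/(-150 - 166) = ((21*(2 - 9))*42)*(1/30618) - 58110/(-316) = ((21*(-7))*42)*(1/30618) - 58110*(-1/316) = -147*42*(1/30618) + 29055/158 = -6174*1/30618 + 29055/158 = -49/243 + 29055/158 = 7052623/38394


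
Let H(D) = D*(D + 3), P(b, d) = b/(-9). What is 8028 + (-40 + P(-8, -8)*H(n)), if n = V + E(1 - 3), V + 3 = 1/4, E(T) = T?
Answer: 143917/18 ≈ 7995.4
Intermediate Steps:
P(b, d) = -b/9 (P(b, d) = b*(-⅑) = -b/9)
V = -11/4 (V = -3 + 1/4 = -3 + ¼ = -11/4 ≈ -2.7500)
n = -19/4 (n = -11/4 + (1 - 3) = -11/4 - 2 = -19/4 ≈ -4.7500)
H(D) = D*(3 + D)
8028 + (-40 + P(-8, -8)*H(n)) = 8028 + (-40 + (-⅑*(-8))*(-19*(3 - 19/4)/4)) = 8028 + (-40 + 8*(-19/4*(-7/4))/9) = 8028 + (-40 + (8/9)*(133/16)) = 8028 + (-40 + 133/18) = 8028 - 587/18 = 143917/18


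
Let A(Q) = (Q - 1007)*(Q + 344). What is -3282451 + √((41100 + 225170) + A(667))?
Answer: -3282451 + I*√77470 ≈ -3.2825e+6 + 278.33*I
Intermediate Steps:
A(Q) = (-1007 + Q)*(344 + Q)
-3282451 + √((41100 + 225170) + A(667)) = -3282451 + √((41100 + 225170) + (-346408 + 667² - 663*667)) = -3282451 + √(266270 + (-346408 + 444889 - 442221)) = -3282451 + √(266270 - 343740) = -3282451 + √(-77470) = -3282451 + I*√77470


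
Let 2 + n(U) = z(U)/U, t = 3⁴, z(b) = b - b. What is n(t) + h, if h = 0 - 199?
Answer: -201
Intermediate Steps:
z(b) = 0
t = 81
n(U) = -2 (n(U) = -2 + 0/U = -2 + 0 = -2)
h = -199
n(t) + h = -2 - 199 = -201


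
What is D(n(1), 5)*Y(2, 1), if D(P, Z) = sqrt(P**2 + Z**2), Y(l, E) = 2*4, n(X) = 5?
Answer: 40*sqrt(2) ≈ 56.569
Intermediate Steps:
Y(l, E) = 8
D(n(1), 5)*Y(2, 1) = sqrt(5**2 + 5**2)*8 = sqrt(25 + 25)*8 = sqrt(50)*8 = (5*sqrt(2))*8 = 40*sqrt(2)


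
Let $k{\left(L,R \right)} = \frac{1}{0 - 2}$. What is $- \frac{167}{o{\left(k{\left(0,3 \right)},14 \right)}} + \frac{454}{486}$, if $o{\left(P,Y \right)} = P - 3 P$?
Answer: $- \frac{40354}{243} \approx -166.07$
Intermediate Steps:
$k{\left(L,R \right)} = - \frac{1}{2}$ ($k{\left(L,R \right)} = \frac{1}{-2} = - \frac{1}{2}$)
$o{\left(P,Y \right)} = - 2 P$ ($o{\left(P,Y \right)} = P - 3 P = - 2 P$)
$- \frac{167}{o{\left(k{\left(0,3 \right)},14 \right)}} + \frac{454}{486} = - \frac{167}{\left(-2\right) \left(- \frac{1}{2}\right)} + \frac{454}{486} = - \frac{167}{1} + 454 \cdot \frac{1}{486} = \left(-167\right) 1 + \frac{227}{243} = -167 + \frac{227}{243} = - \frac{40354}{243}$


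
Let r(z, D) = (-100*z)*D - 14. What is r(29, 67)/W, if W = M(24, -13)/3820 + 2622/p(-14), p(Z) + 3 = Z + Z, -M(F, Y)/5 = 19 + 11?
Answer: 2301066388/1002069 ≈ 2296.3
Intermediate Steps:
M(F, Y) = -150 (M(F, Y) = -5*(19 + 11) = -5*30 = -150)
p(Z) = -3 + 2*Z (p(Z) = -3 + (Z + Z) = -3 + 2*Z)
r(z, D) = -14 - 100*D*z (r(z, D) = -100*D*z - 14 = -14 - 100*D*z)
W = -1002069/11842 (W = -150/3820 + 2622/(-3 + 2*(-14)) = -150*1/3820 + 2622/(-3 - 28) = -15/382 + 2622/(-31) = -15/382 + 2622*(-1/31) = -15/382 - 2622/31 = -1002069/11842 ≈ -84.620)
r(29, 67)/W = (-14 - 100*67*29)/(-1002069/11842) = (-14 - 194300)*(-11842/1002069) = -194314*(-11842/1002069) = 2301066388/1002069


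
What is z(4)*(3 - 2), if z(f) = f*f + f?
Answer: 20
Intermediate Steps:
z(f) = f + f**2 (z(f) = f**2 + f = f + f**2)
z(4)*(3 - 2) = (4*(1 + 4))*(3 - 2) = (4*5)*1 = 20*1 = 20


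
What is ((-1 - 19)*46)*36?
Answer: -33120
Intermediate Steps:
((-1 - 19)*46)*36 = -20*46*36 = -920*36 = -33120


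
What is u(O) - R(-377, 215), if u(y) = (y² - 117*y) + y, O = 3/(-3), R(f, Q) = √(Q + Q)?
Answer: 117 - √430 ≈ 96.264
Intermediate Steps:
R(f, Q) = √2*√Q (R(f, Q) = √(2*Q) = √2*√Q)
O = -1 (O = 3*(-⅓) = -1)
u(y) = y² - 116*y
u(O) - R(-377, 215) = -(-116 - 1) - √2*√215 = -1*(-117) - √430 = 117 - √430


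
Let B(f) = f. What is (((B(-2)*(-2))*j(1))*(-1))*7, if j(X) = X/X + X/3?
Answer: -112/3 ≈ -37.333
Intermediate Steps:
j(X) = 1 + X/3 (j(X) = 1 + X*(⅓) = 1 + X/3)
(((B(-2)*(-2))*j(1))*(-1))*7 = (((-2*(-2))*(1 + (⅓)*1))*(-1))*7 = ((4*(1 + ⅓))*(-1))*7 = ((4*(4/3))*(-1))*7 = ((16/3)*(-1))*7 = -16/3*7 = -112/3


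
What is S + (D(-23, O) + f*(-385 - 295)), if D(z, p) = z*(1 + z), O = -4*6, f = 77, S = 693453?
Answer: 641599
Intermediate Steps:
O = -24
S + (D(-23, O) + f*(-385 - 295)) = 693453 + (-23*(1 - 23) + 77*(-385 - 295)) = 693453 + (-23*(-22) + 77*(-680)) = 693453 + (506 - 52360) = 693453 - 51854 = 641599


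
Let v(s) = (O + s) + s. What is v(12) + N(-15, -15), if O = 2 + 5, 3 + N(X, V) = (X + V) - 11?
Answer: -13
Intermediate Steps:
N(X, V) = -14 + V + X (N(X, V) = -3 + ((X + V) - 11) = -3 + ((V + X) - 11) = -3 + (-11 + V + X) = -14 + V + X)
O = 7
v(s) = 7 + 2*s (v(s) = (7 + s) + s = 7 + 2*s)
v(12) + N(-15, -15) = (7 + 2*12) + (-14 - 15 - 15) = (7 + 24) - 44 = 31 - 44 = -13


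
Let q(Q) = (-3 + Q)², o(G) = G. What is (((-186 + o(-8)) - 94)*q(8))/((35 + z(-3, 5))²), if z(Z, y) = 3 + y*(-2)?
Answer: -450/49 ≈ -9.1837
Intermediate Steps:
z(Z, y) = 3 - 2*y
(((-186 + o(-8)) - 94)*q(8))/((35 + z(-3, 5))²) = (((-186 - 8) - 94)*(-3 + 8)²)/((35 + (3 - 2*5))²) = ((-194 - 94)*5²)/((35 + (3 - 10))²) = (-288*25)/((35 - 7)²) = -7200/(28²) = -7200/784 = -7200*1/784 = -450/49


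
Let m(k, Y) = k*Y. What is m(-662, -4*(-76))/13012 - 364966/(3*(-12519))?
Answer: -702333386/122172921 ≈ -5.7487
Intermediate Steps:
m(k, Y) = Y*k
m(-662, -4*(-76))/13012 - 364966/(3*(-12519)) = (-4*(-76)*(-662))/13012 - 364966/(3*(-12519)) = (304*(-662))*(1/13012) - 364966/(-37557) = -201248*1/13012 - 364966*(-1/37557) = -50312/3253 + 364966/37557 = -702333386/122172921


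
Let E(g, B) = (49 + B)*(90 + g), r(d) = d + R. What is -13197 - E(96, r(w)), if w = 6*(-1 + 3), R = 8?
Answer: -26031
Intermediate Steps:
w = 12 (w = 6*2 = 12)
r(d) = 8 + d (r(d) = d + 8 = 8 + d)
-13197 - E(96, r(w)) = -13197 - (4410 + 49*96 + 90*(8 + 12) + (8 + 12)*96) = -13197 - (4410 + 4704 + 90*20 + 20*96) = -13197 - (4410 + 4704 + 1800 + 1920) = -13197 - 1*12834 = -13197 - 12834 = -26031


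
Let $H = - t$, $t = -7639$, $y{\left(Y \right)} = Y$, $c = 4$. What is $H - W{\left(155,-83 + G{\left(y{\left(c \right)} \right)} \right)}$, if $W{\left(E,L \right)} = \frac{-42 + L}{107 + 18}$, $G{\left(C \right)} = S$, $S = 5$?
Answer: $\frac{190999}{25} \approx 7640.0$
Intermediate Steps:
$G{\left(C \right)} = 5$
$W{\left(E,L \right)} = - \frac{42}{125} + \frac{L}{125}$ ($W{\left(E,L \right)} = \frac{-42 + L}{125} = \left(-42 + L\right) \frac{1}{125} = - \frac{42}{125} + \frac{L}{125}$)
$H = 7639$ ($H = \left(-1\right) \left(-7639\right) = 7639$)
$H - W{\left(155,-83 + G{\left(y{\left(c \right)} \right)} \right)} = 7639 - \left(- \frac{42}{125} + \frac{-83 + 5}{125}\right) = 7639 - \left(- \frac{42}{125} + \frac{1}{125} \left(-78\right)\right) = 7639 - \left(- \frac{42}{125} - \frac{78}{125}\right) = 7639 - - \frac{24}{25} = 7639 + \frac{24}{25} = \frac{190999}{25}$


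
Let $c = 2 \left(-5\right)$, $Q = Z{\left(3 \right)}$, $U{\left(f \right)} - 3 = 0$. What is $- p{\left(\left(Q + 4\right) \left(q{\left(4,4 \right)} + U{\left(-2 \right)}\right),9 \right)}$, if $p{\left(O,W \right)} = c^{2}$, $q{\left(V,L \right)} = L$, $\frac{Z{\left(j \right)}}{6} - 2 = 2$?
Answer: $-100$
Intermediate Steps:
$Z{\left(j \right)} = 24$ ($Z{\left(j \right)} = 12 + 6 \cdot 2 = 12 + 12 = 24$)
$U{\left(f \right)} = 3$ ($U{\left(f \right)} = 3 + 0 = 3$)
$Q = 24$
$c = -10$
$p{\left(O,W \right)} = 100$ ($p{\left(O,W \right)} = \left(-10\right)^{2} = 100$)
$- p{\left(\left(Q + 4\right) \left(q{\left(4,4 \right)} + U{\left(-2 \right)}\right),9 \right)} = \left(-1\right) 100 = -100$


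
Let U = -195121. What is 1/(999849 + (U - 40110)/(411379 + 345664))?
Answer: 757043/756928451276 ≈ 1.0002e-6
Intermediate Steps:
1/(999849 + (U - 40110)/(411379 + 345664)) = 1/(999849 + (-195121 - 40110)/(411379 + 345664)) = 1/(999849 - 235231/757043) = 1/(756928451276/757043) = 757043/756928451276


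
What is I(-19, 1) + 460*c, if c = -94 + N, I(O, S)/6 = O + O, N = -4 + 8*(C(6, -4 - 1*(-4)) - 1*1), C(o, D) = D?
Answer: -48988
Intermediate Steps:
N = -12 (N = -4 + 8*((-4 - 1*(-4)) - 1*1) = -4 + 8*((-4 + 4) - 1) = -4 + 8*(0 - 1) = -4 + 8*(-1) = -4 - 8 = -12)
I(O, S) = 12*O (I(O, S) = 6*(O + O) = 6*(2*O) = 12*O)
c = -106 (c = -94 - 12 = -106)
I(-19, 1) + 460*c = 12*(-19) + 460*(-106) = -228 - 48760 = -48988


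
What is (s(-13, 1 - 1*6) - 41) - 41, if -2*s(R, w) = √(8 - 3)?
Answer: -82 - √5/2 ≈ -83.118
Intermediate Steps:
s(R, w) = -√5/2 (s(R, w) = -√(8 - 3)/2 = -√5/2)
(s(-13, 1 - 1*6) - 41) - 41 = (-√5/2 - 41) - 41 = (-41 - √5/2) - 41 = -82 - √5/2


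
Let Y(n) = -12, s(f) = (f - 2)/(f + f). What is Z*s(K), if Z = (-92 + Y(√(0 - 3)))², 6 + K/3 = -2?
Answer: 17576/3 ≈ 5858.7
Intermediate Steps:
K = -24 (K = -18 + 3*(-2) = -18 - 6 = -24)
s(f) = (-2 + f)/(2*f) (s(f) = (-2 + f)/((2*f)) = (-2 + f)*(1/(2*f)) = (-2 + f)/(2*f))
Z = 10816 (Z = (-92 - 12)² = (-104)² = 10816)
Z*s(K) = 10816*((½)*(-2 - 24)/(-24)) = 10816*((½)*(-1/24)*(-26)) = 10816*(13/24) = 17576/3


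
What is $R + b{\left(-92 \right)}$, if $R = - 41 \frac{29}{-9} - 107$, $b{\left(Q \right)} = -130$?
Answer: $- \frac{944}{9} \approx -104.89$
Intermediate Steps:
$R = \frac{226}{9}$ ($R = - 41 \cdot 29 \left(- \frac{1}{9}\right) - 107 = \left(-41\right) \left(- \frac{29}{9}\right) - 107 = \frac{1189}{9} - 107 = \frac{226}{9} \approx 25.111$)
$R + b{\left(-92 \right)} = \frac{226}{9} - 130 = - \frac{944}{9}$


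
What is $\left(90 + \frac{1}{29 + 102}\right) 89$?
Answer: $\frac{1049399}{131} \approx 8010.7$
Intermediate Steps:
$\left(90 + \frac{1}{29 + 102}\right) 89 = \left(90 + \frac{1}{131}\right) 89 = \frac{11791}{131} \cdot 89 = \frac{1049399}{131}$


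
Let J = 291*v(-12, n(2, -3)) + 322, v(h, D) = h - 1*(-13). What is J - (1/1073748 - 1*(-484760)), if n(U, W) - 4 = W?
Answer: -519851872957/1073748 ≈ -4.8415e+5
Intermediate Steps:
n(U, W) = 4 + W
v(h, D) = 13 + h (v(h, D) = h + 13 = 13 + h)
J = 613 (J = 291*(13 - 12) + 322 = 291*1 + 322 = 291 + 322 = 613)
J - (1/1073748 - 1*(-484760)) = 613 - (1/1073748 - 1*(-484760)) = 613 - (1/1073748 + 484760) = 613 - 1*520510080481/1073748 = 613 - 520510080481/1073748 = -519851872957/1073748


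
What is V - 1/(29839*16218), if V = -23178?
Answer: -11216504090557/483928902 ≈ -23178.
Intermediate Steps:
V - 1/(29839*16218) = -23178 - 1/(29839*16218) = -23178 - 1*1/483928902 = -23178 - 1/483928902 = -11216504090557/483928902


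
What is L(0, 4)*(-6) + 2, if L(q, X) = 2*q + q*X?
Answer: 2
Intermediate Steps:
L(q, X) = 2*q + X*q
L(0, 4)*(-6) + 2 = (0*(2 + 4))*(-6) + 2 = (0*6)*(-6) + 2 = 0*(-6) + 2 = 0 + 2 = 2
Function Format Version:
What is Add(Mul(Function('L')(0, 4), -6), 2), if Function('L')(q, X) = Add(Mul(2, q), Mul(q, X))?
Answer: 2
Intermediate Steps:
Function('L')(q, X) = Add(Mul(2, q), Mul(X, q))
Add(Mul(Function('L')(0, 4), -6), 2) = Add(Mul(Mul(0, Add(2, 4)), -6), 2) = Add(Mul(Mul(0, 6), -6), 2) = Add(Mul(0, -6), 2) = Add(0, 2) = 2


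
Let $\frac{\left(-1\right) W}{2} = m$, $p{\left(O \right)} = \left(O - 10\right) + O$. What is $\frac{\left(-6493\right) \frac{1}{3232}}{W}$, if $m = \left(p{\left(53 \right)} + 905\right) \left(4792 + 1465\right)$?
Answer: $\frac{6493}{40485693248} \approx 1.6038 \cdot 10^{-7}$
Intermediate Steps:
$p{\left(O \right)} = -10 + 2 O$ ($p{\left(O \right)} = \left(O - 10\right) + O = \left(-10 + O\right) + O = -10 + 2 O$)
$m = 6263257$ ($m = \left(\left(-10 + 2 \cdot 53\right) + 905\right) \left(4792 + 1465\right) = \left(\left(-10 + 106\right) + 905\right) 6257 = \left(96 + 905\right) 6257 = 1001 \cdot 6257 = 6263257$)
$W = -12526514$ ($W = \left(-2\right) 6263257 = -12526514$)
$\frac{\left(-6493\right) \frac{1}{3232}}{W} = \frac{\left(-6493\right) \frac{1}{3232}}{-12526514} = \left(-6493\right) \frac{1}{3232} \left(- \frac{1}{12526514}\right) = \left(- \frac{6493}{3232}\right) \left(- \frac{1}{12526514}\right) = \frac{6493}{40485693248}$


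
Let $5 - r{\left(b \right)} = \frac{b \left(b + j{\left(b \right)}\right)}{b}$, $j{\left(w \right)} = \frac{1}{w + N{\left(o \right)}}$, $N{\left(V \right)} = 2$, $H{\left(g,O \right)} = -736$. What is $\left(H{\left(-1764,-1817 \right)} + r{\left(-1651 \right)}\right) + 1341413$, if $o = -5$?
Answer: $\frac{2213507118}{1649} \approx 1.3423 \cdot 10^{6}$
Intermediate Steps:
$j{\left(w \right)} = \frac{1}{2 + w}$ ($j{\left(w \right)} = \frac{1}{w + 2} = \frac{1}{2 + w}$)
$r{\left(b \right)} = 5 - b - \frac{1}{2 + b}$ ($r{\left(b \right)} = 5 - \frac{b \left(b + \frac{1}{2 + b}\right)}{b} = 5 - \left(b + \frac{1}{2 + b}\right) = 5 - b - \frac{1}{2 + b}$)
$\left(H{\left(-1764,-1817 \right)} + r{\left(-1651 \right)}\right) + 1341413 = \left(-736 + \frac{-1 + \left(2 - 1651\right) \left(5 - -1651\right)}{2 - 1651}\right) + 1341413 = \left(-736 + \frac{-1 - 1649 \left(5 + 1651\right)}{-1649}\right) + 1341413 = \left(-736 - \frac{-1 - 2730744}{1649}\right) + 1341413 = \left(-736 - - \frac{2730745}{1649}\right) + 1341413 = \left(-736 + \frac{2730745}{1649}\right) + 1341413 = \frac{1517081}{1649} + 1341413 = \frac{2213507118}{1649}$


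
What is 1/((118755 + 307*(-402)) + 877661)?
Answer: 1/873002 ≈ 1.1455e-6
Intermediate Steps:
1/((118755 + 307*(-402)) + 877661) = 1/((118755 - 123414) + 877661) = 1/(-4659 + 877661) = 1/873002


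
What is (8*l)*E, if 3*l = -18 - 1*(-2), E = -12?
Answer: 512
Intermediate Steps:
l = -16/3 (l = (-18 - 1*(-2))/3 = (-18 + 2)/3 = (⅓)*(-16) = -16/3 ≈ -5.3333)
(8*l)*E = (8*(-16/3))*(-12) = -128/3*(-12) = 512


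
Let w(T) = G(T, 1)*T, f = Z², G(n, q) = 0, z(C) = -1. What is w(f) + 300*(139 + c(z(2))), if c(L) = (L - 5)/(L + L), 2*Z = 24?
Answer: 42600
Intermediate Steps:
Z = 12 (Z = (½)*24 = 12)
c(L) = (-5 + L)/(2*L) (c(L) = (-5 + L)/((2*L)) = (-5 + L)*(1/(2*L)) = (-5 + L)/(2*L))
f = 144 (f = 12² = 144)
w(T) = 0 (w(T) = 0*T = 0)
w(f) + 300*(139 + c(z(2))) = 0 + 300*(139 + (½)*(-5 - 1)/(-1)) = 0 + 300*(139 + (½)*(-1)*(-6)) = 0 + 300*(139 + 3) = 0 + 300*142 = 0 + 42600 = 42600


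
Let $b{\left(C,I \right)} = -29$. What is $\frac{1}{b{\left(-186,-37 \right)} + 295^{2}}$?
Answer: $\frac{1}{86996} \approx 1.1495 \cdot 10^{-5}$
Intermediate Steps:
$\frac{1}{b{\left(-186,-37 \right)} + 295^{2}} = \frac{1}{-29 + 295^{2}} = \frac{1}{-29 + 87025} = \frac{1}{86996}$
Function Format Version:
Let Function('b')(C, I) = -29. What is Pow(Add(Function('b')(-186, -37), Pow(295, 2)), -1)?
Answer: Rational(1, 86996) ≈ 1.1495e-5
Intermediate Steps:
Pow(Add(Function('b')(-186, -37), Pow(295, 2)), -1) = Pow(Add(-29, Pow(295, 2)), -1) = Pow(Add(-29, 87025), -1) = Pow(86996, -1) = Rational(1, 86996)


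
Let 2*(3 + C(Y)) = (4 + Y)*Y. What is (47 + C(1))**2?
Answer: 8649/4 ≈ 2162.3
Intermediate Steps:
C(Y) = -3 + Y*(4 + Y)/2 (C(Y) = -3 + ((4 + Y)*Y)/2 = -3 + (Y*(4 + Y))/2 = -3 + Y*(4 + Y)/2)
(47 + C(1))**2 = (47 + (-3 + (1/2)*1**2 + 2*1))**2 = (47 + (-3 + (1/2)*1 + 2))**2 = (47 + (-3 + 1/2 + 2))**2 = (47 - 1/2)**2 = (93/2)**2 = 8649/4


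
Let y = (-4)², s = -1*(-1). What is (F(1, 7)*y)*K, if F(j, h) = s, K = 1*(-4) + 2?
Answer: -32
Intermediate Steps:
s = 1
K = -2 (K = -4 + 2 = -2)
y = 16
F(j, h) = 1
(F(1, 7)*y)*K = (1*16)*(-2) = 16*(-2) = -32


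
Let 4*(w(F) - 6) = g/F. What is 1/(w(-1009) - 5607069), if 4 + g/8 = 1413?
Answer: -1009/5657529385 ≈ -1.7835e-7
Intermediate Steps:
g = 11272 (g = -32 + 8*1413 = -32 + 11304 = 11272)
w(F) = 6 + 2818/F (w(F) = 6 + (11272/F)/4 = 6 + 2818/F)
1/(w(-1009) - 5607069) = 1/((6 + 2818/(-1009)) - 5607069) = 1/((6 + 2818*(-1/1009)) - 5607069) = 1/((6 - 2818/1009) - 5607069) = 1/(3236/1009 - 5607069) = 1/(-5657529385/1009) = -1009/5657529385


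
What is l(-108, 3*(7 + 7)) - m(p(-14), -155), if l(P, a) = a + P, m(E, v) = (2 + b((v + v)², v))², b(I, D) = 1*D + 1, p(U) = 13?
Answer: -23170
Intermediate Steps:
b(I, D) = 1 + D (b(I, D) = D + 1 = 1 + D)
m(E, v) = (3 + v)² (m(E, v) = (2 + (1 + v))² = (3 + v)²)
l(P, a) = P + a
l(-108, 3*(7 + 7)) - m(p(-14), -155) = (-108 + 3*(7 + 7)) - (3 - 155)² = (-108 + 3*14) - 1*(-152)² = (-108 + 42) - 1*23104 = -66 - 23104 = -23170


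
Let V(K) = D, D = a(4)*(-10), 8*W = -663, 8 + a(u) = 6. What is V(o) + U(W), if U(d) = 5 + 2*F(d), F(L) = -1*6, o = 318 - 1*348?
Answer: 13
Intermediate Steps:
a(u) = -2 (a(u) = -8 + 6 = -2)
o = -30 (o = 318 - 348 = -30)
F(L) = -6
W = -663/8 (W = (⅛)*(-663) = -663/8 ≈ -82.875)
U(d) = -7 (U(d) = 5 + 2*(-6) = 5 - 12 = -7)
D = 20 (D = -2*(-10) = 20)
V(K) = 20
V(o) + U(W) = 20 - 7 = 13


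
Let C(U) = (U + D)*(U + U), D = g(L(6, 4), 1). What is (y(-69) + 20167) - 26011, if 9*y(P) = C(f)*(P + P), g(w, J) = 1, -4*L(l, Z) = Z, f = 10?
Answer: -27652/3 ≈ -9217.3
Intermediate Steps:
L(l, Z) = -Z/4
D = 1
C(U) = 2*U*(1 + U) (C(U) = (U + 1)*(U + U) = (1 + U)*(2*U) = 2*U*(1 + U))
y(P) = 440*P/9 (y(P) = ((2*10*(1 + 10))*(P + P))/9 = ((2*10*11)*(2*P))/9 = (220*(2*P))/9 = (440*P)/9 = 440*P/9)
(y(-69) + 20167) - 26011 = ((440/9)*(-69) + 20167) - 26011 = (-10120/3 + 20167) - 26011 = 50381/3 - 26011 = -27652/3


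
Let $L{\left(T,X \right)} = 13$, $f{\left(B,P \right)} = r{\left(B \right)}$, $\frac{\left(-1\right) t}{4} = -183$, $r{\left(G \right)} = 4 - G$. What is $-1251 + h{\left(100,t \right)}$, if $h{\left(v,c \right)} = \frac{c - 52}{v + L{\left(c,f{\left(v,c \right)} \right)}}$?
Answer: $- \frac{140683}{113} \approx -1245.0$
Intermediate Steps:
$t = 732$ ($t = \left(-4\right) \left(-183\right) = 732$)
$f{\left(B,P \right)} = 4 - B$
$h{\left(v,c \right)} = \frac{-52 + c}{13 + v}$ ($h{\left(v,c \right)} = \frac{c - 52}{v + 13} = \frac{-52 + c}{13 + v}$)
$-1251 + h{\left(100,t \right)} = -1251 + \frac{-52 + 732}{13 + 100} = -1251 + \frac{1}{113} \cdot 680 = -1251 + \frac{680}{113} = - \frac{140683}{113}$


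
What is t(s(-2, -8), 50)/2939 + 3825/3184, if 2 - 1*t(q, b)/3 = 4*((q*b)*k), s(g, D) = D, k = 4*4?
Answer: 255791979/9357776 ≈ 27.335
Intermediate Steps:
k = 16
t(q, b) = 6 - 192*b*q (t(q, b) = 6 - 12*(q*b)*16 = 6 - 12*(b*q)*16 = 6 - 12*16*b*q = 6 - 192*b*q)
t(s(-2, -8), 50)/2939 + 3825/3184 = (6 - 192*50*(-8))/2939 + 3825/3184 = (6 + 76800)*(1/2939) + 3825*(1/3184) = 76806*(1/2939) + 3825/3184 = 76806/2939 + 3825/3184 = 255791979/9357776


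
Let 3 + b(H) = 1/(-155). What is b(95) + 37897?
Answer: 5873569/155 ≈ 37894.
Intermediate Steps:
b(H) = -466/155 (b(H) = -3 + 1/(-155) = -3 - 1/155 = -466/155)
b(95) + 37897 = -466/155 + 37897 = 5873569/155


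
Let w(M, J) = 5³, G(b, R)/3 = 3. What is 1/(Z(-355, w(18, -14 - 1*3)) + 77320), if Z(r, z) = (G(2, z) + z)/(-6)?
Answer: 3/231893 ≈ 1.2937e-5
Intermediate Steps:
G(b, R) = 9 (G(b, R) = 3*3 = 9)
w(M, J) = 125
Z(r, z) = -3/2 - z/6 (Z(r, z) = (9 + z)/(-6) = -(9 + z)/6 = -3/2 - z/6)
1/(Z(-355, w(18, -14 - 1*3)) + 77320) = 1/((-3/2 - ⅙*125) + 77320) = 1/((-3/2 - 125/6) + 77320) = 1/(-67/3 + 77320) = 1/(231893/3) = 3/231893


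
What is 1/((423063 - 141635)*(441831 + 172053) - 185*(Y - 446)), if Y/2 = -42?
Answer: 1/172764244402 ≈ 5.7882e-12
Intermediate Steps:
Y = -84 (Y = 2*(-42) = -84)
1/((423063 - 141635)*(441831 + 172053) - 185*(Y - 446)) = 1/((423063 - 141635)*(441831 + 172053) - 185*(-84 - 446)) = 1/(281428*613884 - 185*(-530)) = 1/(172764146352 + 98050) = 1/172764244402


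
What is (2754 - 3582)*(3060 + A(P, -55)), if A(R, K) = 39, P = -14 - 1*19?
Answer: -2565972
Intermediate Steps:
P = -33 (P = -14 - 19 = -33)
(2754 - 3582)*(3060 + A(P, -55)) = (2754 - 3582)*(3060 + 39) = -828*3099 = -2565972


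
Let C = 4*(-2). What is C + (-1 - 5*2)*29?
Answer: -327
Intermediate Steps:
C = -8
C + (-1 - 5*2)*29 = -8 + (-1 - 5*2)*29 = -8 + (-1 - 10)*29 = -8 - 11*29 = -8 - 319 = -327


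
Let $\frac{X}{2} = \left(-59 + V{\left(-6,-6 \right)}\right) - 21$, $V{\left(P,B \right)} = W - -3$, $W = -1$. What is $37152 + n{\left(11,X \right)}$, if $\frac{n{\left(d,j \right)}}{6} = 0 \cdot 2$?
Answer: $37152$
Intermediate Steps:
$V{\left(P,B \right)} = 2$ ($V{\left(P,B \right)} = -1 - -3 = -1 + 3 = 2$)
$X = -156$ ($X = 2 \left(\left(-59 + 2\right) - 21\right) = 2 \left(-57 - 21\right) = 2 \left(-78\right) = -156$)
$n{\left(d,j \right)} = 0$ ($n{\left(d,j \right)} = 6 \cdot 0 \cdot 2 = 6 \cdot 0 = 0$)
$37152 + n{\left(11,X \right)} = 37152 + 0 = 37152$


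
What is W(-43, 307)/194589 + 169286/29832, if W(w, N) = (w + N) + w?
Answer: 5491297721/967496508 ≈ 5.6758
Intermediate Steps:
W(w, N) = N + 2*w (W(w, N) = (N + w) + w = N + 2*w)
W(-43, 307)/194589 + 169286/29832 = (307 + 2*(-43))/194589 + 169286/29832 = (307 - 86)*(1/194589) + 169286*(1/29832) = 221*(1/194589) + 84643/14916 = 221/194589 + 84643/14916 = 5491297721/967496508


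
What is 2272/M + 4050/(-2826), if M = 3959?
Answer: -534071/621563 ≈ -0.85924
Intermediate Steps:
2272/M + 4050/(-2826) = 2272/3959 + 4050/(-2826) = 2272*(1/3959) + 4050*(-1/2826) = 2272/3959 - 225/157 = -534071/621563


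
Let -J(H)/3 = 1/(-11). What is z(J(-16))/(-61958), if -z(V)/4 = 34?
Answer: 68/30979 ≈ 0.0021950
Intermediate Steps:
J(H) = 3/11 (J(H) = -3/(-11) = -3*(-1/11) = 3/11)
z(V) = -136 (z(V) = -4*34 = -136)
z(J(-16))/(-61958) = -136/(-61958) = -136*(-1/61958) = 68/30979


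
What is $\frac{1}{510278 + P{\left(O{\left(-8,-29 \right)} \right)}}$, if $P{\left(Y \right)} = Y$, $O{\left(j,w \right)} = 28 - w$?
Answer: $\frac{1}{510335} \approx 1.9595 \cdot 10^{-6}$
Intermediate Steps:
$\frac{1}{510278 + P{\left(O{\left(-8,-29 \right)} \right)}} = \frac{1}{510278 + \left(28 - -29\right)} = \frac{1}{510278 + \left(28 + 29\right)} = \frac{1}{510278 + 57} = \frac{1}{510335}$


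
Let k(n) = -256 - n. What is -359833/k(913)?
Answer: 359833/1169 ≈ 307.81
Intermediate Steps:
-359833/k(913) = -359833/(-256 - 1*913) = -359833/(-256 - 913) = -359833/(-1169) = -359833*(-1/1169) = 359833/1169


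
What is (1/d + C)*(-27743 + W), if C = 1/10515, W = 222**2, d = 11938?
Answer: 483660073/125528070 ≈ 3.8530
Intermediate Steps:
W = 49284
C = 1/10515 ≈ 9.5102e-5
(1/d + C)*(-27743 + W) = (1/11938 + 1/10515)*(-27743 + 49284) = (1/11938 + 1/10515)*21541 = (22453/125528070)*21541 = 483660073/125528070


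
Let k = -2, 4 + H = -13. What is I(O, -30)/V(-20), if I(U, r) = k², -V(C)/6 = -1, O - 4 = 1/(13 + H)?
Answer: ⅔ ≈ 0.66667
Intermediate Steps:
H = -17 (H = -4 - 13 = -17)
O = 15/4 (O = 4 + 1/(13 - 17) = 4 + 1/(-4) = 4 - ¼ = 15/4 ≈ 3.7500)
V(C) = 6 (V(C) = -6*(-1) = 6)
I(U, r) = 4 (I(U, r) = (-2)² = 4)
I(O, -30)/V(-20) = 4/6 = 4*(⅙) = ⅔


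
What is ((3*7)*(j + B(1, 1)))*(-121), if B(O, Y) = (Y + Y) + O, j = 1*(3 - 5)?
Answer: -2541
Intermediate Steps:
j = -2 (j = 1*(-2) = -2)
B(O, Y) = O + 2*Y (B(O, Y) = 2*Y + O = O + 2*Y)
((3*7)*(j + B(1, 1)))*(-121) = ((3*7)*(-2 + (1 + 2*1)))*(-121) = (21*(-2 + (1 + 2)))*(-121) = (21*(-2 + 3))*(-121) = (21*1)*(-121) = 21*(-121) = -2541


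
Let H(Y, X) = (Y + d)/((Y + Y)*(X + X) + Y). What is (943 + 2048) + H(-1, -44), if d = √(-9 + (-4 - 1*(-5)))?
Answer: 523424/175 + 2*I*√2/175 ≈ 2991.0 + 0.016162*I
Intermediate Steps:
d = 2*I*√2 (d = √(-9 + (-4 + 5)) = √(-9 + 1) = √(-8) = 2*I*√2 ≈ 2.8284*I)
H(Y, X) = (Y + 2*I*√2)/(Y + 4*X*Y) (H(Y, X) = (Y + 2*I*√2)/((Y + Y)*(X + X) + Y) = (Y + 2*I*√2)/((2*Y)*(2*X) + Y) = (Y + 2*I*√2)/(4*X*Y + Y) = (Y + 2*I*√2)/(Y + 4*X*Y))
(943 + 2048) + H(-1, -44) = (943 + 2048) + (-1 + 2*I*√2)/((-1)*(1 + 4*(-44))) = 2991 - (-1 + 2*I*√2)/(1 - 176) = 2991 - 1*(-1 + 2*I*√2)/(-175) = 2991 - 1*(-1/175)*(-1 + 2*I*√2) = 2991 + (-1/175 + 2*I*√2/175) = 523424/175 + 2*I*√2/175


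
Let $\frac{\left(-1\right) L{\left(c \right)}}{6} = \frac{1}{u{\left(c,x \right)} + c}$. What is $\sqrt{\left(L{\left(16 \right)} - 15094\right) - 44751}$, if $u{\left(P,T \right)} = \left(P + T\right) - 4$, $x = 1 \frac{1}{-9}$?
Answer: $\frac{i \sqrt{3770308399}}{251} \approx 244.63 i$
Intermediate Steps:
$x = - \frac{1}{9}$ ($x = 1 \left(- \frac{1}{9}\right) = - \frac{1}{9} \approx -0.11111$)
$u{\left(P,T \right)} = -4 + P + T$
$L{\left(c \right)} = - \frac{6}{- \frac{37}{9} + 2 c}$ ($L{\left(c \right)} = - \frac{6}{\left(-4 + c - \frac{1}{9}\right) + c} = - \frac{6}{\left(- \frac{37}{9} + c\right) + c} = - \frac{6}{- \frac{37}{9} + 2 c}$)
$\sqrt{\left(L{\left(16 \right)} - 15094\right) - 44751} = \sqrt{\left(- \frac{54}{-37 + 18 \cdot 16} - 15094\right) - 44751} = \sqrt{\left(- \frac{54}{-37 + 288} - 15094\right) - 44751} = \sqrt{\left(- \frac{54}{251} - 15094\right) - 44751} = \sqrt{- \frac{3788648}{251} - 44751} = \sqrt{- \frac{15021149}{251}} = \frac{i \sqrt{3770308399}}{251}$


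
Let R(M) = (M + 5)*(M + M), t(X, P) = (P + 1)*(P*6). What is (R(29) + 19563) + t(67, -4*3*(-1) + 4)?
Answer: 23167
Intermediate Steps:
t(X, P) = 6*P*(1 + P) (t(X, P) = (1 + P)*(6*P) = 6*P*(1 + P))
R(M) = 2*M*(5 + M) (R(M) = (5 + M)*(2*M) = 2*M*(5 + M))
(R(29) + 19563) + t(67, -4*3*(-1) + 4) = (2*29*(5 + 29) + 19563) + 6*(-4*3*(-1) + 4)*(1 + (-4*3*(-1) + 4)) = (2*29*34 + 19563) + 6*(-12*(-1) + 4)*(1 + (-12*(-1) + 4)) = (1972 + 19563) + 6*(12 + 4)*(1 + (12 + 4)) = 21535 + 6*16*(1 + 16) = 21535 + 6*16*17 = 21535 + 1632 = 23167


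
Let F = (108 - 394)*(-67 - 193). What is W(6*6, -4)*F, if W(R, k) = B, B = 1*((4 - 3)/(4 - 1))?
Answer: 74360/3 ≈ 24787.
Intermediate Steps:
F = 74360 (F = -286*(-260) = 74360)
B = 1/3 (B = 1*(1/3) = 1/3 ≈ 0.33333)
W(R, k) = 1/3
W(6*6, -4)*F = (1/3)*74360 = 74360/3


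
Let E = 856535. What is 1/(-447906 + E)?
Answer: 1/408629 ≈ 2.4472e-6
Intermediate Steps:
1/(-447906 + E) = 1/(-447906 + 856535) = 1/408629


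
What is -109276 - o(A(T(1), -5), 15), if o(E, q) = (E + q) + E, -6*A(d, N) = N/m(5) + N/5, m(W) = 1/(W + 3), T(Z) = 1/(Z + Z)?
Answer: -327914/3 ≈ -1.0930e+5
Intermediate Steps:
T(Z) = 1/(2*Z)
m(W) = 1/(3 + W)
A(d, N) = -41*N/30 (A(d, N) = -(N/(1/(3 + 5)) + N/5)/6 = -(N/(1/8) + N*(⅕))/6 = -(N/(⅛) + N/5)/6 = -(N*8 + N/5)/6 = -(8*N + N/5)/6 = -41*N/30)
o(E, q) = q + 2*E
-109276 - o(A(T(1), -5), 15) = -109276 - (15 + 2*(-41/30*(-5))) = -109276 - (15 + 2*(41/6)) = -109276 - (15 + 41/3) = -109276 - 1*86/3 = -109276 - 86/3 = -327914/3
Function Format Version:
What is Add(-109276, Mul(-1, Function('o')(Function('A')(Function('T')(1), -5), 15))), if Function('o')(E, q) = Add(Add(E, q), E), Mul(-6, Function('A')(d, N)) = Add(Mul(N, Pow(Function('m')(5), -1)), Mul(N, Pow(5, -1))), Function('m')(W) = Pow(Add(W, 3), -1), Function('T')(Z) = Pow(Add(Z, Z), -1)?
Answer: Rational(-327914, 3) ≈ -1.0930e+5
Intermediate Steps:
Function('T')(Z) = Mul(Rational(1, 2), Pow(Z, -1)) (Function('T')(Z) = Pow(Mul(2, Z), -1) = Mul(Rational(1, 2), Pow(Z, -1)))
Function('m')(W) = Pow(Add(3, W), -1)
Function('A')(d, N) = Mul(Rational(-41, 30), N) (Function('A')(d, N) = Mul(Rational(-1, 6), Add(Mul(N, Pow(Pow(Add(3, 5), -1), -1)), Mul(N, Pow(5, -1)))) = Mul(Rational(-1, 6), Add(Mul(N, Pow(Pow(8, -1), -1)), Mul(N, Rational(1, 5)))) = Mul(Rational(-1, 6), Add(Mul(N, Pow(Rational(1, 8), -1)), Mul(Rational(1, 5), N))) = Mul(Rational(-1, 6), Add(Mul(N, 8), Mul(Rational(1, 5), N))) = Mul(Rational(-1, 6), Add(Mul(8, N), Mul(Rational(1, 5), N))) = Mul(Rational(-1, 6), Mul(Rational(41, 5), N)) = Mul(Rational(-41, 30), N))
Function('o')(E, q) = Add(q, Mul(2, E))
Add(-109276, Mul(-1, Function('o')(Function('A')(Function('T')(1), -5), 15))) = Add(-109276, Mul(-1, Add(15, Mul(2, Mul(Rational(-41, 30), -5))))) = Add(-109276, Mul(-1, Add(15, Mul(2, Rational(41, 6))))) = Add(-109276, Mul(-1, Add(15, Rational(41, 3)))) = Add(-109276, Mul(-1, Rational(86, 3))) = Add(-109276, Rational(-86, 3)) = Rational(-327914, 3)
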